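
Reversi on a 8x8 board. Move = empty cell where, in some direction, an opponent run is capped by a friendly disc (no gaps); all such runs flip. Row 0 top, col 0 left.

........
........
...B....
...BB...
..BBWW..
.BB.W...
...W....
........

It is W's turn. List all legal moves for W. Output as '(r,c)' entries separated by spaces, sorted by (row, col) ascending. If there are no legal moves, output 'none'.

(1,2): flips 2 -> legal
(1,3): no bracket -> illegal
(1,4): no bracket -> illegal
(2,2): flips 1 -> legal
(2,4): flips 1 -> legal
(2,5): no bracket -> illegal
(3,1): no bracket -> illegal
(3,2): flips 1 -> legal
(3,5): no bracket -> illegal
(4,0): no bracket -> illegal
(4,1): flips 3 -> legal
(5,0): no bracket -> illegal
(5,3): no bracket -> illegal
(6,0): no bracket -> illegal
(6,1): no bracket -> illegal
(6,2): no bracket -> illegal

Answer: (1,2) (2,2) (2,4) (3,2) (4,1)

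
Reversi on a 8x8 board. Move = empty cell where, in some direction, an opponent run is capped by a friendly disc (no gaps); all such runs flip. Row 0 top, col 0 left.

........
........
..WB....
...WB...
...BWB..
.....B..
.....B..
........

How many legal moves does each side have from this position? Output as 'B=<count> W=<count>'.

Answer: B=4 W=7

Derivation:
-- B to move --
(1,1): flips 3 -> legal
(1,2): no bracket -> illegal
(1,3): no bracket -> illegal
(2,1): flips 1 -> legal
(2,4): no bracket -> illegal
(3,1): no bracket -> illegal
(3,2): flips 1 -> legal
(3,5): no bracket -> illegal
(4,2): no bracket -> illegal
(5,3): no bracket -> illegal
(5,4): flips 1 -> legal
B mobility = 4
-- W to move --
(1,2): no bracket -> illegal
(1,3): flips 1 -> legal
(1,4): no bracket -> illegal
(2,4): flips 2 -> legal
(2,5): no bracket -> illegal
(3,2): no bracket -> illegal
(3,5): flips 1 -> legal
(3,6): no bracket -> illegal
(4,2): flips 1 -> legal
(4,6): flips 1 -> legal
(5,2): no bracket -> illegal
(5,3): flips 1 -> legal
(5,4): no bracket -> illegal
(5,6): no bracket -> illegal
(6,4): no bracket -> illegal
(6,6): flips 1 -> legal
(7,4): no bracket -> illegal
(7,5): no bracket -> illegal
(7,6): no bracket -> illegal
W mobility = 7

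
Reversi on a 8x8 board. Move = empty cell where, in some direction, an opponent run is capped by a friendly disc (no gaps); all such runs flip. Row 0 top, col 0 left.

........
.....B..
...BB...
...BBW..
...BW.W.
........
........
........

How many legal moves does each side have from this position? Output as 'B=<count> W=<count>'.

Answer: B=5 W=5

Derivation:
-- B to move --
(2,5): no bracket -> illegal
(2,6): no bracket -> illegal
(3,6): flips 1 -> legal
(3,7): no bracket -> illegal
(4,5): flips 1 -> legal
(4,7): no bracket -> illegal
(5,3): no bracket -> illegal
(5,4): flips 1 -> legal
(5,5): flips 1 -> legal
(5,6): no bracket -> illegal
(5,7): flips 2 -> legal
B mobility = 5
-- W to move --
(0,4): no bracket -> illegal
(0,5): no bracket -> illegal
(0,6): no bracket -> illegal
(1,2): no bracket -> illegal
(1,3): flips 1 -> legal
(1,4): flips 2 -> legal
(1,6): no bracket -> illegal
(2,2): flips 1 -> legal
(2,5): no bracket -> illegal
(2,6): no bracket -> illegal
(3,2): flips 2 -> legal
(4,2): flips 1 -> legal
(4,5): no bracket -> illegal
(5,2): no bracket -> illegal
(5,3): no bracket -> illegal
(5,4): no bracket -> illegal
W mobility = 5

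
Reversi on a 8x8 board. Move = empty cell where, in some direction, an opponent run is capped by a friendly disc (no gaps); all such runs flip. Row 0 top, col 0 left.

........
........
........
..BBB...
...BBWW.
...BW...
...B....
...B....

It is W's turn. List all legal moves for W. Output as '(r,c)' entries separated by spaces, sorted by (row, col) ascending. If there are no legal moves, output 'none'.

(2,1): flips 2 -> legal
(2,2): no bracket -> illegal
(2,3): flips 1 -> legal
(2,4): flips 2 -> legal
(2,5): no bracket -> illegal
(3,1): no bracket -> illegal
(3,5): no bracket -> illegal
(4,1): no bracket -> illegal
(4,2): flips 2 -> legal
(5,2): flips 1 -> legal
(5,5): no bracket -> illegal
(6,2): no bracket -> illegal
(6,4): no bracket -> illegal
(7,2): flips 1 -> legal
(7,4): no bracket -> illegal

Answer: (2,1) (2,3) (2,4) (4,2) (5,2) (7,2)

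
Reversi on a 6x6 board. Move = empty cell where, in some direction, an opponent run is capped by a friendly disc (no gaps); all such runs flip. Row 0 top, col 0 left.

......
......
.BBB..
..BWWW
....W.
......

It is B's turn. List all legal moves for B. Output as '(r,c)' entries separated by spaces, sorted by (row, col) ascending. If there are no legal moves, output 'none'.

(2,4): no bracket -> illegal
(2,5): no bracket -> illegal
(4,2): no bracket -> illegal
(4,3): flips 1 -> legal
(4,5): flips 1 -> legal
(5,3): no bracket -> illegal
(5,4): no bracket -> illegal
(5,5): flips 2 -> legal

Answer: (4,3) (4,5) (5,5)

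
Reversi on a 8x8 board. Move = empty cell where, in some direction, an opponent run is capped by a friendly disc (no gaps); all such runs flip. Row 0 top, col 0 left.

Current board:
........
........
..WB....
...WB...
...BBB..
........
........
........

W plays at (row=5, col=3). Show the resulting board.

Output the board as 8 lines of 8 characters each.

Answer: ........
........
..WB....
...WB...
...WBB..
...W....
........
........

Derivation:
Place W at (5,3); scan 8 dirs for brackets.
Dir NW: first cell '.' (not opp) -> no flip
Dir N: opp run (4,3) capped by W -> flip
Dir NE: opp run (4,4), next='.' -> no flip
Dir W: first cell '.' (not opp) -> no flip
Dir E: first cell '.' (not opp) -> no flip
Dir SW: first cell '.' (not opp) -> no flip
Dir S: first cell '.' (not opp) -> no flip
Dir SE: first cell '.' (not opp) -> no flip
All flips: (4,3)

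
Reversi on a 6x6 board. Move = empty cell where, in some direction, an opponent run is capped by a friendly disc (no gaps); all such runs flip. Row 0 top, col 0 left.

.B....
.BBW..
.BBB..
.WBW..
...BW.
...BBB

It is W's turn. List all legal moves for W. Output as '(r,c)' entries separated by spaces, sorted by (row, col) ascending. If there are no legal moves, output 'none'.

Answer: (0,0) (1,0) (4,2)

Derivation:
(0,0): flips 2 -> legal
(0,2): no bracket -> illegal
(0,3): no bracket -> illegal
(1,0): flips 2 -> legal
(1,4): no bracket -> illegal
(2,0): no bracket -> illegal
(2,4): no bracket -> illegal
(3,0): no bracket -> illegal
(3,4): no bracket -> illegal
(4,1): no bracket -> illegal
(4,2): flips 1 -> legal
(4,5): no bracket -> illegal
(5,2): no bracket -> illegal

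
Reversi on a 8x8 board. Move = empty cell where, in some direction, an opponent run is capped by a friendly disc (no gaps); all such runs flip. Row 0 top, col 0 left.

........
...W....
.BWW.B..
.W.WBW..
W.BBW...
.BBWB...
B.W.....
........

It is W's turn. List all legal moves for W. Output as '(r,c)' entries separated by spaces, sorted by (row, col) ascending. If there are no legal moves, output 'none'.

Answer: (1,1) (1,5) (2,0) (2,4) (3,2) (4,1) (4,5) (5,0) (5,5) (6,4)

Derivation:
(1,0): no bracket -> illegal
(1,1): flips 1 -> legal
(1,2): no bracket -> illegal
(1,4): no bracket -> illegal
(1,5): flips 1 -> legal
(1,6): no bracket -> illegal
(2,0): flips 1 -> legal
(2,4): flips 1 -> legal
(2,6): no bracket -> illegal
(3,0): no bracket -> illegal
(3,2): flips 2 -> legal
(3,6): no bracket -> illegal
(4,1): flips 2 -> legal
(4,5): flips 1 -> legal
(5,0): flips 2 -> legal
(5,5): flips 1 -> legal
(6,1): no bracket -> illegal
(6,3): no bracket -> illegal
(6,4): flips 1 -> legal
(6,5): no bracket -> illegal
(7,0): no bracket -> illegal
(7,1): no bracket -> illegal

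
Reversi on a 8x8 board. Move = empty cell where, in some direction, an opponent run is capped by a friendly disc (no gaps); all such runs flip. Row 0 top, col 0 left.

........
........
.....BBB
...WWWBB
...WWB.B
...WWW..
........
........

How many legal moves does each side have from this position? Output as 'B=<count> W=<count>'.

-- B to move --
(2,2): no bracket -> illegal
(2,3): flips 1 -> legal
(2,4): no bracket -> illegal
(3,2): flips 3 -> legal
(4,2): flips 2 -> legal
(4,6): no bracket -> illegal
(5,2): flips 2 -> legal
(5,6): no bracket -> illegal
(6,2): flips 3 -> legal
(6,3): flips 1 -> legal
(6,4): no bracket -> illegal
(6,5): flips 1 -> legal
(6,6): no bracket -> illegal
B mobility = 7
-- W to move --
(1,4): no bracket -> illegal
(1,5): flips 1 -> legal
(1,6): flips 1 -> legal
(1,7): flips 1 -> legal
(2,4): no bracket -> illegal
(4,6): flips 1 -> legal
(5,6): flips 1 -> legal
(5,7): no bracket -> illegal
W mobility = 5

Answer: B=7 W=5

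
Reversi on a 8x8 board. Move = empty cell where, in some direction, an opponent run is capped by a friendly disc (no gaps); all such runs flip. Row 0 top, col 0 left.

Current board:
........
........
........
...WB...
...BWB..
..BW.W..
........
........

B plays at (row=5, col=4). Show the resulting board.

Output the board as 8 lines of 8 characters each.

Answer: ........
........
........
...WB...
...BBB..
..BBBW..
........
........

Derivation:
Place B at (5,4); scan 8 dirs for brackets.
Dir NW: first cell 'B' (not opp) -> no flip
Dir N: opp run (4,4) capped by B -> flip
Dir NE: first cell 'B' (not opp) -> no flip
Dir W: opp run (5,3) capped by B -> flip
Dir E: opp run (5,5), next='.' -> no flip
Dir SW: first cell '.' (not opp) -> no flip
Dir S: first cell '.' (not opp) -> no flip
Dir SE: first cell '.' (not opp) -> no flip
All flips: (4,4) (5,3)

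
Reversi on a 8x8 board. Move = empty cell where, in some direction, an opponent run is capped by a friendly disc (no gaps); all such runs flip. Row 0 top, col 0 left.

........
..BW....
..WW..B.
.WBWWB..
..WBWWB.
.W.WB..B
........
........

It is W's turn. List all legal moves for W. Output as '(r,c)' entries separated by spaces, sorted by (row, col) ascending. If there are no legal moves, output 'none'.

Answer: (0,1) (0,2) (1,1) (1,7) (2,5) (3,6) (4,1) (4,7) (5,2) (5,5) (6,3) (6,4)

Derivation:
(0,1): flips 1 -> legal
(0,2): flips 1 -> legal
(0,3): no bracket -> illegal
(1,1): flips 1 -> legal
(1,5): no bracket -> illegal
(1,6): no bracket -> illegal
(1,7): flips 2 -> legal
(2,1): no bracket -> illegal
(2,4): no bracket -> illegal
(2,5): flips 1 -> legal
(2,7): no bracket -> illegal
(3,6): flips 1 -> legal
(3,7): no bracket -> illegal
(4,1): flips 1 -> legal
(4,7): flips 1 -> legal
(5,2): flips 1 -> legal
(5,5): flips 1 -> legal
(5,6): no bracket -> illegal
(6,3): flips 1 -> legal
(6,4): flips 1 -> legal
(6,5): no bracket -> illegal
(6,6): no bracket -> illegal
(6,7): no bracket -> illegal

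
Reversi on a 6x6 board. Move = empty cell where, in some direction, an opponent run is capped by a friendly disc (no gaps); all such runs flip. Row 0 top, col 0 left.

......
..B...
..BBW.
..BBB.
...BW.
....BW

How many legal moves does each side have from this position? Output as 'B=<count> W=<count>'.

Answer: B=4 W=4

Derivation:
-- B to move --
(1,3): no bracket -> illegal
(1,4): flips 1 -> legal
(1,5): flips 1 -> legal
(2,5): flips 1 -> legal
(3,5): no bracket -> illegal
(4,5): flips 1 -> legal
(5,3): no bracket -> illegal
B mobility = 4
-- W to move --
(0,1): no bracket -> illegal
(0,2): no bracket -> illegal
(0,3): no bracket -> illegal
(1,1): flips 2 -> legal
(1,3): no bracket -> illegal
(1,4): no bracket -> illegal
(2,1): flips 2 -> legal
(2,5): no bracket -> illegal
(3,1): no bracket -> illegal
(3,5): no bracket -> illegal
(4,1): no bracket -> illegal
(4,2): flips 2 -> legal
(4,5): no bracket -> illegal
(5,2): no bracket -> illegal
(5,3): flips 1 -> legal
W mobility = 4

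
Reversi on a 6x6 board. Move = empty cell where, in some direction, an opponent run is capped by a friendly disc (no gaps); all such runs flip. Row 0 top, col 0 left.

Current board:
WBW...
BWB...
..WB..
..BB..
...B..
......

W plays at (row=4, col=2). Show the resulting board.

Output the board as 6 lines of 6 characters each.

Answer: WBW...
BWB...
..WB..
..WB..
..WB..
......

Derivation:
Place W at (4,2); scan 8 dirs for brackets.
Dir NW: first cell '.' (not opp) -> no flip
Dir N: opp run (3,2) capped by W -> flip
Dir NE: opp run (3,3), next='.' -> no flip
Dir W: first cell '.' (not opp) -> no flip
Dir E: opp run (4,3), next='.' -> no flip
Dir SW: first cell '.' (not opp) -> no flip
Dir S: first cell '.' (not opp) -> no flip
Dir SE: first cell '.' (not opp) -> no flip
All flips: (3,2)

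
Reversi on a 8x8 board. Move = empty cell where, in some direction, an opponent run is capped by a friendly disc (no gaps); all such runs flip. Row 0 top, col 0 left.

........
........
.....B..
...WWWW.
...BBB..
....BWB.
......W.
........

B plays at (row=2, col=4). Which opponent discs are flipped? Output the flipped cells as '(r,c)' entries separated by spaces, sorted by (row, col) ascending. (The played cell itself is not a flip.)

Dir NW: first cell '.' (not opp) -> no flip
Dir N: first cell '.' (not opp) -> no flip
Dir NE: first cell '.' (not opp) -> no flip
Dir W: first cell '.' (not opp) -> no flip
Dir E: first cell 'B' (not opp) -> no flip
Dir SW: opp run (3,3), next='.' -> no flip
Dir S: opp run (3,4) capped by B -> flip
Dir SE: opp run (3,5), next='.' -> no flip

Answer: (3,4)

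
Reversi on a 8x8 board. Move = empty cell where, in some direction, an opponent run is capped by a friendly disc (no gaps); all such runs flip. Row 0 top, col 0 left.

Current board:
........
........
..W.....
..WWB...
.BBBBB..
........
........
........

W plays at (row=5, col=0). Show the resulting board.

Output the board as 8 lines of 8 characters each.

Answer: ........
........
..W.....
..WWB...
.WBBBB..
W.......
........
........

Derivation:
Place W at (5,0); scan 8 dirs for brackets.
Dir NW: edge -> no flip
Dir N: first cell '.' (not opp) -> no flip
Dir NE: opp run (4,1) capped by W -> flip
Dir W: edge -> no flip
Dir E: first cell '.' (not opp) -> no flip
Dir SW: edge -> no flip
Dir S: first cell '.' (not opp) -> no flip
Dir SE: first cell '.' (not opp) -> no flip
All flips: (4,1)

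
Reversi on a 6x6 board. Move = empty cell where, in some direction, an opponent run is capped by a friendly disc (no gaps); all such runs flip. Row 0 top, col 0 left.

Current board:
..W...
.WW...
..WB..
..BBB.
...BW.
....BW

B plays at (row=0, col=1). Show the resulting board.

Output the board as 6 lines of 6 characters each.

Place B at (0,1); scan 8 dirs for brackets.
Dir NW: edge -> no flip
Dir N: edge -> no flip
Dir NE: edge -> no flip
Dir W: first cell '.' (not opp) -> no flip
Dir E: opp run (0,2), next='.' -> no flip
Dir SW: first cell '.' (not opp) -> no flip
Dir S: opp run (1,1), next='.' -> no flip
Dir SE: opp run (1,2) capped by B -> flip
All flips: (1,2)

Answer: .BW...
.WB...
..WB..
..BBB.
...BW.
....BW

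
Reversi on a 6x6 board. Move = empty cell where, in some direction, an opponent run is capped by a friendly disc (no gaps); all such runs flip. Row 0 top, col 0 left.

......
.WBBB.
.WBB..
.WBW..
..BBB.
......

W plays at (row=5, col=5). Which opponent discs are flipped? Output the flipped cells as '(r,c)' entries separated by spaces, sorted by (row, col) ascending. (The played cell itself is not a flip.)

Dir NW: opp run (4,4) capped by W -> flip
Dir N: first cell '.' (not opp) -> no flip
Dir NE: edge -> no flip
Dir W: first cell '.' (not opp) -> no flip
Dir E: edge -> no flip
Dir SW: edge -> no flip
Dir S: edge -> no flip
Dir SE: edge -> no flip

Answer: (4,4)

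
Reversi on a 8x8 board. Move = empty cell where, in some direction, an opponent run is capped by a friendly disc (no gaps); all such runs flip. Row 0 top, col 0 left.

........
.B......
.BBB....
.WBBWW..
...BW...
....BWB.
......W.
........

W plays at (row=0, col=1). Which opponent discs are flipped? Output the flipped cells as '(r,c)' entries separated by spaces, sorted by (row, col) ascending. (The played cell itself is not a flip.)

Dir NW: edge -> no flip
Dir N: edge -> no flip
Dir NE: edge -> no flip
Dir W: first cell '.' (not opp) -> no flip
Dir E: first cell '.' (not opp) -> no flip
Dir SW: first cell '.' (not opp) -> no flip
Dir S: opp run (1,1) (2,1) capped by W -> flip
Dir SE: first cell '.' (not opp) -> no flip

Answer: (1,1) (2,1)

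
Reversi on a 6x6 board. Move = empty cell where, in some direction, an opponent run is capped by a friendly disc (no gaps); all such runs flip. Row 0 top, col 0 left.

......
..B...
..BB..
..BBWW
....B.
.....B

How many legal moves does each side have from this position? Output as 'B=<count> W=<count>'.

Answer: B=2 W=4

Derivation:
-- B to move --
(2,4): flips 1 -> legal
(2,5): no bracket -> illegal
(4,3): no bracket -> illegal
(4,5): flips 1 -> legal
B mobility = 2
-- W to move --
(0,1): flips 2 -> legal
(0,2): no bracket -> illegal
(0,3): no bracket -> illegal
(1,1): no bracket -> illegal
(1,3): no bracket -> illegal
(1,4): no bracket -> illegal
(2,1): no bracket -> illegal
(2,4): no bracket -> illegal
(3,1): flips 2 -> legal
(4,1): no bracket -> illegal
(4,2): no bracket -> illegal
(4,3): no bracket -> illegal
(4,5): no bracket -> illegal
(5,3): flips 1 -> legal
(5,4): flips 1 -> legal
W mobility = 4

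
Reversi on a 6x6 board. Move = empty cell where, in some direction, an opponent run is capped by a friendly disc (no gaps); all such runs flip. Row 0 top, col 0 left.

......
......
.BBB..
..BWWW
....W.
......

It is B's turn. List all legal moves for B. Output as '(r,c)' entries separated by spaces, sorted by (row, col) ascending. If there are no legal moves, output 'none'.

Answer: (4,3) (4,5) (5,5)

Derivation:
(2,4): no bracket -> illegal
(2,5): no bracket -> illegal
(4,2): no bracket -> illegal
(4,3): flips 1 -> legal
(4,5): flips 1 -> legal
(5,3): no bracket -> illegal
(5,4): no bracket -> illegal
(5,5): flips 2 -> legal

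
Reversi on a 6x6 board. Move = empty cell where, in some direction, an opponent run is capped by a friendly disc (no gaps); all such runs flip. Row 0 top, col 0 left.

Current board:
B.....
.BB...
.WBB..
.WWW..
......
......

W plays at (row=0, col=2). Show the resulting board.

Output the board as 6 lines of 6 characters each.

Answer: B.W...
.BW...
.WWB..
.WWW..
......
......

Derivation:
Place W at (0,2); scan 8 dirs for brackets.
Dir NW: edge -> no flip
Dir N: edge -> no flip
Dir NE: edge -> no flip
Dir W: first cell '.' (not opp) -> no flip
Dir E: first cell '.' (not opp) -> no flip
Dir SW: opp run (1,1), next='.' -> no flip
Dir S: opp run (1,2) (2,2) capped by W -> flip
Dir SE: first cell '.' (not opp) -> no flip
All flips: (1,2) (2,2)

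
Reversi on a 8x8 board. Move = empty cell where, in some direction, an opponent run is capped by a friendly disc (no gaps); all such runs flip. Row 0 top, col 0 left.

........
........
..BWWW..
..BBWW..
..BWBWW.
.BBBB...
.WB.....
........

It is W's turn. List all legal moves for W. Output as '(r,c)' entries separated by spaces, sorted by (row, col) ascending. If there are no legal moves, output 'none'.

Answer: (2,1) (3,1) (4,1) (6,0) (6,3) (6,4) (6,5) (7,1)

Derivation:
(1,1): no bracket -> illegal
(1,2): no bracket -> illegal
(1,3): no bracket -> illegal
(2,1): flips 2 -> legal
(3,1): flips 2 -> legal
(4,0): no bracket -> illegal
(4,1): flips 3 -> legal
(5,0): no bracket -> illegal
(5,5): no bracket -> illegal
(6,0): flips 3 -> legal
(6,3): flips 3 -> legal
(6,4): flips 2 -> legal
(6,5): flips 1 -> legal
(7,1): flips 3 -> legal
(7,2): no bracket -> illegal
(7,3): no bracket -> illegal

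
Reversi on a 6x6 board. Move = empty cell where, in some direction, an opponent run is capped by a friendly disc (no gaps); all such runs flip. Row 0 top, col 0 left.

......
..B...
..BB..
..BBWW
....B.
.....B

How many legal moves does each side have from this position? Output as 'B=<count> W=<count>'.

-- B to move --
(2,4): flips 1 -> legal
(2,5): no bracket -> illegal
(4,3): no bracket -> illegal
(4,5): flips 1 -> legal
B mobility = 2
-- W to move --
(0,1): flips 2 -> legal
(0,2): no bracket -> illegal
(0,3): no bracket -> illegal
(1,1): no bracket -> illegal
(1,3): no bracket -> illegal
(1,4): no bracket -> illegal
(2,1): no bracket -> illegal
(2,4): no bracket -> illegal
(3,1): flips 2 -> legal
(4,1): no bracket -> illegal
(4,2): no bracket -> illegal
(4,3): no bracket -> illegal
(4,5): no bracket -> illegal
(5,3): flips 1 -> legal
(5,4): flips 1 -> legal
W mobility = 4

Answer: B=2 W=4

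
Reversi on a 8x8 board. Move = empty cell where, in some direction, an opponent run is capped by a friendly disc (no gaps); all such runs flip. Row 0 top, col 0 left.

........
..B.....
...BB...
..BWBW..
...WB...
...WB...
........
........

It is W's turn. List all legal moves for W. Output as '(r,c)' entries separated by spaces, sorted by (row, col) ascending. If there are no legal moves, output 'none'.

Answer: (1,3) (1,5) (2,1) (2,5) (3,1) (4,5) (5,5) (6,5)

Derivation:
(0,1): no bracket -> illegal
(0,2): no bracket -> illegal
(0,3): no bracket -> illegal
(1,1): no bracket -> illegal
(1,3): flips 2 -> legal
(1,4): no bracket -> illegal
(1,5): flips 1 -> legal
(2,1): flips 1 -> legal
(2,2): no bracket -> illegal
(2,5): flips 1 -> legal
(3,1): flips 1 -> legal
(4,1): no bracket -> illegal
(4,2): no bracket -> illegal
(4,5): flips 1 -> legal
(5,5): flips 2 -> legal
(6,3): no bracket -> illegal
(6,4): no bracket -> illegal
(6,5): flips 1 -> legal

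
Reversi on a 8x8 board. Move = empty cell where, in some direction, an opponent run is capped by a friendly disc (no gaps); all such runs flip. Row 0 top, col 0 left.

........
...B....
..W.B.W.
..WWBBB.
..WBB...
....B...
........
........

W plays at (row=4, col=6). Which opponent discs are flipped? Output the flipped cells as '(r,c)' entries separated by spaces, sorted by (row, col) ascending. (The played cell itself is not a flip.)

Answer: (3,6)

Derivation:
Dir NW: opp run (3,5) (2,4) (1,3), next='.' -> no flip
Dir N: opp run (3,6) capped by W -> flip
Dir NE: first cell '.' (not opp) -> no flip
Dir W: first cell '.' (not opp) -> no flip
Dir E: first cell '.' (not opp) -> no flip
Dir SW: first cell '.' (not opp) -> no flip
Dir S: first cell '.' (not opp) -> no flip
Dir SE: first cell '.' (not opp) -> no flip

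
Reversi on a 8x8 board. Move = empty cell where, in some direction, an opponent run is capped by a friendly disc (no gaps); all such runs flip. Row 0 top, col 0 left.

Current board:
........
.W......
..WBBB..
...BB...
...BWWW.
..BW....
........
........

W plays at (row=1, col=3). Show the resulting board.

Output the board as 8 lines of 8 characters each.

Answer: ........
.W.W....
..WWBB..
...WB...
...WWWW.
..BW....
........
........

Derivation:
Place W at (1,3); scan 8 dirs for brackets.
Dir NW: first cell '.' (not opp) -> no flip
Dir N: first cell '.' (not opp) -> no flip
Dir NE: first cell '.' (not opp) -> no flip
Dir W: first cell '.' (not opp) -> no flip
Dir E: first cell '.' (not opp) -> no flip
Dir SW: first cell 'W' (not opp) -> no flip
Dir S: opp run (2,3) (3,3) (4,3) capped by W -> flip
Dir SE: opp run (2,4), next='.' -> no flip
All flips: (2,3) (3,3) (4,3)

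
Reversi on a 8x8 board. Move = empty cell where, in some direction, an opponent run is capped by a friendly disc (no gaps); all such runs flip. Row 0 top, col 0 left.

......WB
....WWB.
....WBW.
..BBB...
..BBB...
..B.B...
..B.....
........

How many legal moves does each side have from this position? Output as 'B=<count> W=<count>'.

Answer: B=7 W=5

Derivation:
-- B to move --
(0,3): flips 1 -> legal
(0,4): flips 2 -> legal
(0,5): flips 2 -> legal
(1,3): flips 2 -> legal
(1,7): no bracket -> illegal
(2,3): flips 1 -> legal
(2,7): flips 1 -> legal
(3,5): no bracket -> illegal
(3,6): flips 1 -> legal
(3,7): no bracket -> illegal
B mobility = 7
-- W to move --
(0,5): no bracket -> illegal
(1,7): flips 1 -> legal
(2,1): no bracket -> illegal
(2,2): no bracket -> illegal
(2,3): no bracket -> illegal
(2,7): no bracket -> illegal
(3,1): no bracket -> illegal
(3,5): flips 1 -> legal
(3,6): flips 1 -> legal
(4,1): no bracket -> illegal
(4,5): no bracket -> illegal
(5,1): flips 2 -> legal
(5,3): no bracket -> illegal
(5,5): no bracket -> illegal
(6,1): no bracket -> illegal
(6,3): no bracket -> illegal
(6,4): flips 3 -> legal
(6,5): no bracket -> illegal
(7,1): no bracket -> illegal
(7,2): no bracket -> illegal
(7,3): no bracket -> illegal
W mobility = 5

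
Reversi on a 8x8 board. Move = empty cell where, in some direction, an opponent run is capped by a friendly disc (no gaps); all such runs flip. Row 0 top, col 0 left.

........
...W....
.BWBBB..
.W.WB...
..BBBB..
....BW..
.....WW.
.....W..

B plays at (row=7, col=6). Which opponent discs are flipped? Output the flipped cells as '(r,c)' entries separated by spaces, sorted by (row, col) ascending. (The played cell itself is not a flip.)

Answer: (6,5)

Derivation:
Dir NW: opp run (6,5) capped by B -> flip
Dir N: opp run (6,6), next='.' -> no flip
Dir NE: first cell '.' (not opp) -> no flip
Dir W: opp run (7,5), next='.' -> no flip
Dir E: first cell '.' (not opp) -> no flip
Dir SW: edge -> no flip
Dir S: edge -> no flip
Dir SE: edge -> no flip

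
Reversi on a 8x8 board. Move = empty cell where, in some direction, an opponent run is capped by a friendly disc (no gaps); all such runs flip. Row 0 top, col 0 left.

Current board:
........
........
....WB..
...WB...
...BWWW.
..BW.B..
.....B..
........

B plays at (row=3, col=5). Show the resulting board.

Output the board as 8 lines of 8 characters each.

Answer: ........
........
....WB..
...WBB..
...BWBW.
..BW.B..
.....B..
........

Derivation:
Place B at (3,5); scan 8 dirs for brackets.
Dir NW: opp run (2,4), next='.' -> no flip
Dir N: first cell 'B' (not opp) -> no flip
Dir NE: first cell '.' (not opp) -> no flip
Dir W: first cell 'B' (not opp) -> no flip
Dir E: first cell '.' (not opp) -> no flip
Dir SW: opp run (4,4) (5,3), next='.' -> no flip
Dir S: opp run (4,5) capped by B -> flip
Dir SE: opp run (4,6), next='.' -> no flip
All flips: (4,5)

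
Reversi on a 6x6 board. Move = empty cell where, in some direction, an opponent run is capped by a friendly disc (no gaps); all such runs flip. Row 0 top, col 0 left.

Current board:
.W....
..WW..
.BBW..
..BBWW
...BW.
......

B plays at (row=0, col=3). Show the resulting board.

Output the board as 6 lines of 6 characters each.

Place B at (0,3); scan 8 dirs for brackets.
Dir NW: edge -> no flip
Dir N: edge -> no flip
Dir NE: edge -> no flip
Dir W: first cell '.' (not opp) -> no flip
Dir E: first cell '.' (not opp) -> no flip
Dir SW: opp run (1,2) capped by B -> flip
Dir S: opp run (1,3) (2,3) capped by B -> flip
Dir SE: first cell '.' (not opp) -> no flip
All flips: (1,2) (1,3) (2,3)

Answer: .W.B..
..BB..
.BBB..
..BBWW
...BW.
......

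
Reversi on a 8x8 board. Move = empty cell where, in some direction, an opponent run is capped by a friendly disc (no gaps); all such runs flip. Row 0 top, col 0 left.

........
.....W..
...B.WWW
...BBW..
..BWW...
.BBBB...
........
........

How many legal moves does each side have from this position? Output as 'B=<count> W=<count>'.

Answer: B=6 W=10

Derivation:
-- B to move --
(0,4): no bracket -> illegal
(0,5): no bracket -> illegal
(0,6): no bracket -> illegal
(1,4): no bracket -> illegal
(1,6): flips 1 -> legal
(1,7): flips 3 -> legal
(2,4): no bracket -> illegal
(3,2): flips 1 -> legal
(3,6): flips 1 -> legal
(3,7): no bracket -> illegal
(4,5): flips 2 -> legal
(4,6): no bracket -> illegal
(5,5): flips 1 -> legal
B mobility = 6
-- W to move --
(1,2): no bracket -> illegal
(1,3): flips 2 -> legal
(1,4): no bracket -> illegal
(2,2): flips 1 -> legal
(2,4): flips 1 -> legal
(3,1): no bracket -> illegal
(3,2): flips 2 -> legal
(4,0): no bracket -> illegal
(4,1): flips 1 -> legal
(4,5): no bracket -> illegal
(5,0): no bracket -> illegal
(5,5): no bracket -> illegal
(6,0): no bracket -> illegal
(6,1): flips 1 -> legal
(6,2): flips 1 -> legal
(6,3): flips 1 -> legal
(6,4): flips 1 -> legal
(6,5): flips 1 -> legal
W mobility = 10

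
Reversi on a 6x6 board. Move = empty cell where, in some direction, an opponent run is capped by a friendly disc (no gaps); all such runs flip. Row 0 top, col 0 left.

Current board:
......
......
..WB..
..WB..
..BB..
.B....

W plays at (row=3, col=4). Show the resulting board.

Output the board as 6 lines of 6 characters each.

Answer: ......
......
..WB..
..WWW.
..BB..
.B....

Derivation:
Place W at (3,4); scan 8 dirs for brackets.
Dir NW: opp run (2,3), next='.' -> no flip
Dir N: first cell '.' (not opp) -> no flip
Dir NE: first cell '.' (not opp) -> no flip
Dir W: opp run (3,3) capped by W -> flip
Dir E: first cell '.' (not opp) -> no flip
Dir SW: opp run (4,3), next='.' -> no flip
Dir S: first cell '.' (not opp) -> no flip
Dir SE: first cell '.' (not opp) -> no flip
All flips: (3,3)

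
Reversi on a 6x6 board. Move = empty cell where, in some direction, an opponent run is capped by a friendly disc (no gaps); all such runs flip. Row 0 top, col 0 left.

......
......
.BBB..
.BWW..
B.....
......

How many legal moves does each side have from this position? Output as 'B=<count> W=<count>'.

Answer: B=5 W=6

Derivation:
-- B to move --
(2,4): no bracket -> illegal
(3,4): flips 2 -> legal
(4,1): flips 1 -> legal
(4,2): flips 1 -> legal
(4,3): flips 2 -> legal
(4,4): flips 1 -> legal
B mobility = 5
-- W to move --
(1,0): flips 1 -> legal
(1,1): flips 1 -> legal
(1,2): flips 1 -> legal
(1,3): flips 1 -> legal
(1,4): flips 1 -> legal
(2,0): no bracket -> illegal
(2,4): no bracket -> illegal
(3,0): flips 1 -> legal
(3,4): no bracket -> illegal
(4,1): no bracket -> illegal
(4,2): no bracket -> illegal
(5,0): no bracket -> illegal
(5,1): no bracket -> illegal
W mobility = 6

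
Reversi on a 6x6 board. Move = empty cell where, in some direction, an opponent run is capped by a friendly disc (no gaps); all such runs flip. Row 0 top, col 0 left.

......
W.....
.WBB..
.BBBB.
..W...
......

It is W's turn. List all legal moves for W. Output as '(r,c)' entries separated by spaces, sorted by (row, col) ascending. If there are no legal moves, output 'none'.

Answer: (1,2) (2,0) (2,4) (4,1) (4,3)

Derivation:
(1,1): no bracket -> illegal
(1,2): flips 2 -> legal
(1,3): no bracket -> illegal
(1,4): no bracket -> illegal
(2,0): flips 1 -> legal
(2,4): flips 3 -> legal
(2,5): no bracket -> illegal
(3,0): no bracket -> illegal
(3,5): no bracket -> illegal
(4,0): no bracket -> illegal
(4,1): flips 1 -> legal
(4,3): flips 1 -> legal
(4,4): no bracket -> illegal
(4,5): no bracket -> illegal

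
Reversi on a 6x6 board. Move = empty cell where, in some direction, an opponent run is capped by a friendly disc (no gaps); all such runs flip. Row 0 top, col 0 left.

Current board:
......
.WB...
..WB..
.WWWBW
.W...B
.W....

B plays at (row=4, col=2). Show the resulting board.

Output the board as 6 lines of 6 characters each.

Answer: ......
.WB...
..BB..
.WBWBW
.WB..B
.W....

Derivation:
Place B at (4,2); scan 8 dirs for brackets.
Dir NW: opp run (3,1), next='.' -> no flip
Dir N: opp run (3,2) (2,2) capped by B -> flip
Dir NE: opp run (3,3), next='.' -> no flip
Dir W: opp run (4,1), next='.' -> no flip
Dir E: first cell '.' (not opp) -> no flip
Dir SW: opp run (5,1), next=edge -> no flip
Dir S: first cell '.' (not opp) -> no flip
Dir SE: first cell '.' (not opp) -> no flip
All flips: (2,2) (3,2)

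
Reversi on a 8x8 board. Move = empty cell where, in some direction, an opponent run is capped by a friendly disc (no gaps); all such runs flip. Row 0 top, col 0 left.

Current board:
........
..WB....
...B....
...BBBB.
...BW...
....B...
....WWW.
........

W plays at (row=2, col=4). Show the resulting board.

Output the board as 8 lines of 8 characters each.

Place W at (2,4); scan 8 dirs for brackets.
Dir NW: opp run (1,3), next='.' -> no flip
Dir N: first cell '.' (not opp) -> no flip
Dir NE: first cell '.' (not opp) -> no flip
Dir W: opp run (2,3), next='.' -> no flip
Dir E: first cell '.' (not opp) -> no flip
Dir SW: opp run (3,3), next='.' -> no flip
Dir S: opp run (3,4) capped by W -> flip
Dir SE: opp run (3,5), next='.' -> no flip
All flips: (3,4)

Answer: ........
..WB....
...BW...
...BWBB.
...BW...
....B...
....WWW.
........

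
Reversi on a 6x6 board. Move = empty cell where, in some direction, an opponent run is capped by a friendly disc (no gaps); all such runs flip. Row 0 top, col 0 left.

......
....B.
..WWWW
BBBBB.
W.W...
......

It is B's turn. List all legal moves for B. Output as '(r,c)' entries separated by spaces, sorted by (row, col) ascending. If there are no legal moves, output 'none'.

(1,1): flips 1 -> legal
(1,2): flips 2 -> legal
(1,3): flips 2 -> legal
(1,5): flips 1 -> legal
(2,1): no bracket -> illegal
(3,5): no bracket -> illegal
(4,1): no bracket -> illegal
(4,3): no bracket -> illegal
(5,0): flips 1 -> legal
(5,1): flips 1 -> legal
(5,2): flips 1 -> legal
(5,3): flips 1 -> legal

Answer: (1,1) (1,2) (1,3) (1,5) (5,0) (5,1) (5,2) (5,3)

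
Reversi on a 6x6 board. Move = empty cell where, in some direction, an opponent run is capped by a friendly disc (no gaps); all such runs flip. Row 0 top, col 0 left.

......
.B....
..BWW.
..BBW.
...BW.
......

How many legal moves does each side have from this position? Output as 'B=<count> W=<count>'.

-- B to move --
(1,2): no bracket -> illegal
(1,3): flips 1 -> legal
(1,4): flips 1 -> legal
(1,5): flips 1 -> legal
(2,5): flips 3 -> legal
(3,5): flips 1 -> legal
(4,5): flips 1 -> legal
(5,3): no bracket -> illegal
(5,4): no bracket -> illegal
(5,5): flips 1 -> legal
B mobility = 7
-- W to move --
(0,0): flips 3 -> legal
(0,1): no bracket -> illegal
(0,2): no bracket -> illegal
(1,0): no bracket -> illegal
(1,2): no bracket -> illegal
(1,3): no bracket -> illegal
(2,0): no bracket -> illegal
(2,1): flips 1 -> legal
(3,1): flips 2 -> legal
(4,1): flips 1 -> legal
(4,2): flips 2 -> legal
(5,2): flips 1 -> legal
(5,3): flips 2 -> legal
(5,4): no bracket -> illegal
W mobility = 7

Answer: B=7 W=7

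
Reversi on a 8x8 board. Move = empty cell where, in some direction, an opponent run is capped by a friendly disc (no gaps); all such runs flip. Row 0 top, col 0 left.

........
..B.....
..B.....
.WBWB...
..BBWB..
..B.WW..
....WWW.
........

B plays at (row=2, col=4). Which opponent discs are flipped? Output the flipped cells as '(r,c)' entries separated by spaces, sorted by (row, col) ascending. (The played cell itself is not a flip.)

Answer: (3,3)

Derivation:
Dir NW: first cell '.' (not opp) -> no flip
Dir N: first cell '.' (not opp) -> no flip
Dir NE: first cell '.' (not opp) -> no flip
Dir W: first cell '.' (not opp) -> no flip
Dir E: first cell '.' (not opp) -> no flip
Dir SW: opp run (3,3) capped by B -> flip
Dir S: first cell 'B' (not opp) -> no flip
Dir SE: first cell '.' (not opp) -> no flip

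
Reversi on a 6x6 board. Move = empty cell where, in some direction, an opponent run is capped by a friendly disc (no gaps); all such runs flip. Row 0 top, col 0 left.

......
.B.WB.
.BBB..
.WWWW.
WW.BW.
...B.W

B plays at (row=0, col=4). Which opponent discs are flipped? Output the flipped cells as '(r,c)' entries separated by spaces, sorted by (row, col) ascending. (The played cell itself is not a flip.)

Answer: (1,3)

Derivation:
Dir NW: edge -> no flip
Dir N: edge -> no flip
Dir NE: edge -> no flip
Dir W: first cell '.' (not opp) -> no flip
Dir E: first cell '.' (not opp) -> no flip
Dir SW: opp run (1,3) capped by B -> flip
Dir S: first cell 'B' (not opp) -> no flip
Dir SE: first cell '.' (not opp) -> no flip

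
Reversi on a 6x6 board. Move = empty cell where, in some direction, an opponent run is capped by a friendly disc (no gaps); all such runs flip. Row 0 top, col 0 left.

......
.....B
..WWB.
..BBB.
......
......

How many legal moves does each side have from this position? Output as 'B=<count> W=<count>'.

-- B to move --
(1,1): flips 1 -> legal
(1,2): flips 2 -> legal
(1,3): flips 1 -> legal
(1,4): flips 1 -> legal
(2,1): flips 2 -> legal
(3,1): no bracket -> illegal
B mobility = 5
-- W to move --
(0,4): no bracket -> illegal
(0,5): no bracket -> illegal
(1,3): no bracket -> illegal
(1,4): no bracket -> illegal
(2,1): no bracket -> illegal
(2,5): flips 1 -> legal
(3,1): no bracket -> illegal
(3,5): no bracket -> illegal
(4,1): flips 1 -> legal
(4,2): flips 1 -> legal
(4,3): flips 1 -> legal
(4,4): flips 1 -> legal
(4,5): flips 1 -> legal
W mobility = 6

Answer: B=5 W=6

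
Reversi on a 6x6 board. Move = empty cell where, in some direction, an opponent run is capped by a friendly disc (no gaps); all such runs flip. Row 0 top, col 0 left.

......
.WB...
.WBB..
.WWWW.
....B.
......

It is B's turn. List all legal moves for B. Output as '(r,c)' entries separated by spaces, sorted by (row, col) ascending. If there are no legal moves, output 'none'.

Answer: (0,0) (1,0) (2,0) (2,4) (3,0) (4,0) (4,1) (4,2) (4,3) (4,5)

Derivation:
(0,0): flips 1 -> legal
(0,1): no bracket -> illegal
(0,2): no bracket -> illegal
(1,0): flips 1 -> legal
(2,0): flips 1 -> legal
(2,4): flips 1 -> legal
(2,5): no bracket -> illegal
(3,0): flips 1 -> legal
(3,5): no bracket -> illegal
(4,0): flips 1 -> legal
(4,1): flips 1 -> legal
(4,2): flips 1 -> legal
(4,3): flips 1 -> legal
(4,5): flips 1 -> legal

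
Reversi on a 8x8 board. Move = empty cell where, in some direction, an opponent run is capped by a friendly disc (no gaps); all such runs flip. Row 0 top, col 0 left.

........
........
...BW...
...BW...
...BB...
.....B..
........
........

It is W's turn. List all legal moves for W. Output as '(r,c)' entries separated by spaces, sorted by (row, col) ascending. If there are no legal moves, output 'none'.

(1,2): flips 1 -> legal
(1,3): no bracket -> illegal
(1,4): no bracket -> illegal
(2,2): flips 1 -> legal
(3,2): flips 1 -> legal
(3,5): no bracket -> illegal
(4,2): flips 1 -> legal
(4,5): no bracket -> illegal
(4,6): no bracket -> illegal
(5,2): flips 1 -> legal
(5,3): no bracket -> illegal
(5,4): flips 1 -> legal
(5,6): no bracket -> illegal
(6,4): no bracket -> illegal
(6,5): no bracket -> illegal
(6,6): no bracket -> illegal

Answer: (1,2) (2,2) (3,2) (4,2) (5,2) (5,4)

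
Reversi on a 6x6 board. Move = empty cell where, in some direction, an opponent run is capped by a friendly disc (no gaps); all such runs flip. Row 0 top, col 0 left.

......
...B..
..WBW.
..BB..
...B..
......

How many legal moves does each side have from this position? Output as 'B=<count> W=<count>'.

-- B to move --
(1,1): flips 1 -> legal
(1,2): flips 1 -> legal
(1,4): no bracket -> illegal
(1,5): flips 1 -> legal
(2,1): flips 1 -> legal
(2,5): flips 1 -> legal
(3,1): flips 1 -> legal
(3,4): no bracket -> illegal
(3,5): flips 1 -> legal
B mobility = 7
-- W to move --
(0,2): flips 1 -> legal
(0,3): no bracket -> illegal
(0,4): flips 1 -> legal
(1,2): no bracket -> illegal
(1,4): no bracket -> illegal
(2,1): no bracket -> illegal
(3,1): no bracket -> illegal
(3,4): no bracket -> illegal
(4,1): no bracket -> illegal
(4,2): flips 2 -> legal
(4,4): flips 1 -> legal
(5,2): no bracket -> illegal
(5,3): no bracket -> illegal
(5,4): no bracket -> illegal
W mobility = 4

Answer: B=7 W=4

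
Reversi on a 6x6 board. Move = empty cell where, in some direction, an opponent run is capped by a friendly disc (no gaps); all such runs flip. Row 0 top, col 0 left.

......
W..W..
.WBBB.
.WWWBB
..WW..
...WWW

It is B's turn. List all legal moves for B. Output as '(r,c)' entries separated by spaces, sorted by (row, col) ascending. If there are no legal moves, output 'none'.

(0,0): no bracket -> illegal
(0,1): no bracket -> illegal
(0,2): flips 1 -> legal
(0,3): flips 1 -> legal
(0,4): flips 1 -> legal
(1,1): no bracket -> illegal
(1,2): no bracket -> illegal
(1,4): no bracket -> illegal
(2,0): flips 1 -> legal
(3,0): flips 3 -> legal
(4,0): flips 1 -> legal
(4,1): flips 1 -> legal
(4,4): flips 1 -> legal
(4,5): no bracket -> illegal
(5,1): flips 2 -> legal
(5,2): flips 3 -> legal

Answer: (0,2) (0,3) (0,4) (2,0) (3,0) (4,0) (4,1) (4,4) (5,1) (5,2)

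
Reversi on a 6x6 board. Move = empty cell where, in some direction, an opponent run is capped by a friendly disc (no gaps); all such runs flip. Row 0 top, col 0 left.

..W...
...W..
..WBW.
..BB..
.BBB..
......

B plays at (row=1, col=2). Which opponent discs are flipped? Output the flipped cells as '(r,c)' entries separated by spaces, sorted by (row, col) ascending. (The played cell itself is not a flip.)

Dir NW: first cell '.' (not opp) -> no flip
Dir N: opp run (0,2), next=edge -> no flip
Dir NE: first cell '.' (not opp) -> no flip
Dir W: first cell '.' (not opp) -> no flip
Dir E: opp run (1,3), next='.' -> no flip
Dir SW: first cell '.' (not opp) -> no flip
Dir S: opp run (2,2) capped by B -> flip
Dir SE: first cell 'B' (not opp) -> no flip

Answer: (2,2)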